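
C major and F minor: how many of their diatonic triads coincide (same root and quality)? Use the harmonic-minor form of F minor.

Diatonic triads of C major: C (I), Dm (ii), Em (iii), F (IV), G (V), Am (vi), Bdim (vii°).
Diatonic triads of F minor (harmonic minor): Fm (i), Gdim (ii°), Abaug (III+), Bbm (iv), C (V), Db (VI), Edim (vii°).
Matching root and quality in both lists: C.
That gives 1 common triad.

1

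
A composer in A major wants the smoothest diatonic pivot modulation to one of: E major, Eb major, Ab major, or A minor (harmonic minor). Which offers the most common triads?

Triads of A major: A (I), Bm (ii), C#m (iii), D (IV), E (V), F#m (vi), G#dim (vii°).
E major shares 4: A, C#m, E, F#m.
Eb major shares 0: none.
Ab major shares 0: none.
A minor (harmonic minor) shares 2: E, G#dim.
The most common triads (4) are shared with E major.

E major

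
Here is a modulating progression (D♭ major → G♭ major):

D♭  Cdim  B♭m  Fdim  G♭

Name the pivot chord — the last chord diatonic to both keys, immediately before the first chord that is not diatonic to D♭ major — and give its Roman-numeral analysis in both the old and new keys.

Chords diatonic to D♭ major: D♭, E♭m, Fm, G♭, A♭, B♭m, Cdim.
Reading the progression, the first chord not in that set is Fdim, so the modulation leaves D♭ major there.
The chord immediately before Fdim is B♭m, which is diatonic to both keys: vi in D♭ major and iii in G♭ major.

B♭m — vi in D♭ major, iii in G♭ major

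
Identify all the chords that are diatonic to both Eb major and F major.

Gm, Bb

Triads in Eb major: Eb (I), Fm (ii), Gm (iii), Ab (IV), Bb (V), Cm (vi), Ddim (vii°).
Triads in F major: F (I), Gm (ii), Am (iii), Bb (IV), C (V), Dm (vi), Edim (vii°).
Shared triads with their functions: Gm (iii in Eb major, ii in F major); Bb (V in Eb major, IV in F major).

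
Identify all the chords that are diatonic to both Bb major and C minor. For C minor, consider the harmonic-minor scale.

Cm

Triads in Bb major: Bb (I), Cm (ii), Dm (iii), Eb (IV), F (V), Gm (vi), Adim (vii°).
Triads in C minor (harmonic minor): Cm (i), Ddim (ii°), Ebaug (III+), Fm (iv), G (V), Ab (VI), Bdim (vii°).
Shared triads with their functions: Cm (ii in Bb major, i in C minor).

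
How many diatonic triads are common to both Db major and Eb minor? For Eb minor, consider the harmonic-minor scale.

1

Diatonic triads of Db major: Db (I), Ebm (ii), Fm (iii), Gb (IV), Ab (V), Bbm (vi), Cdim (vii°).
Diatonic triads of Eb minor (harmonic minor): Ebm (i), Fdim (ii°), Gbaug (III+), Abm (iv), Bb (V), Cb (VI), Ddim (vii°).
Matching root and quality in both lists: Ebm.
That gives 1 common triad.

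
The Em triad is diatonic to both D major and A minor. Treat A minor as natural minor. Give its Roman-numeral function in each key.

ii in D major; v in A minor

The scale of D major is D E F# G A B C#; E is degree 2, and the triad built there (E-G-B) is minor, so it is ii.
The scale of A minor (natural minor) is A B C D E F G; E is degree 5, and the triad built there (E-G-B) is minor, so it is v.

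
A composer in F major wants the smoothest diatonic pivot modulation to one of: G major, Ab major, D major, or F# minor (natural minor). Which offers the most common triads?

G major

Triads of F major: F major (I), G minor (ii), A minor (iii), Bb major (IV), C major (V), D minor (vi), E diminished (vii°).
G major shares 2: Am, C.
Ab major shares 0: none.
D major shares 0: none.
F# minor (natural minor) shares 0: none.
The most common triads (2) are shared with G major.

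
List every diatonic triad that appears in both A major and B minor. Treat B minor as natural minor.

A, Bm, D, F♯m

Triads in A major: A (I), Bm (ii), C♯m (iii), D (IV), E (V), F♯m (vi), G♯dim (vii°).
Triads in B minor (natural minor): Bm (i), C♯dim (ii°), D (III), Em (iv), F♯m (v), G (VI), A (VII).
Shared triads with their functions: A (I in A major, VII in B minor); Bm (ii in A major, i in B minor); D (IV in A major, III in B minor); F♯m (vi in A major, v in B minor).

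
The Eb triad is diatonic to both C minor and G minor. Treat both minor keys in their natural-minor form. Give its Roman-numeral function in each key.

The scale of C minor (natural minor) is C D Eb F G Ab Bb; Eb is degree 3, and the triad built there (Eb-G-Bb) is major, so it is III.
The scale of G minor (natural minor) is G A Bb C D Eb F; Eb is degree 6, and the triad built there (Eb-G-Bb) is major, so it is VI.

III in C minor; VI in G minor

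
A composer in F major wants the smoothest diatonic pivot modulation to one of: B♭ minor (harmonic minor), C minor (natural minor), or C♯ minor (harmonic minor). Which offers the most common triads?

Triads of F major: F major (I), G minor (ii), A minor (iii), B♭ major (IV), C major (V), D minor (vi), E diminished (vii°).
B♭ minor (harmonic minor) shares 1: F.
C minor (natural minor) shares 2: Gm, B♭.
C♯ minor (harmonic minor) shares 0: none.
The most common triads (2) are shared with C minor.

C minor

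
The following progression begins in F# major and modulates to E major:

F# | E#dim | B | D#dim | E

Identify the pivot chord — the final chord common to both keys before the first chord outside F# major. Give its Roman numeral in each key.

Chords diatonic to F# major: F#, G#m, A#m, B, C#, D#m, E#dim.
Reading the progression, the first chord not in that set is D#dim, so the modulation leaves F# major there.
The chord immediately before D#dim is B, which is diatonic to both keys: IV in F# major and V in E major.

B — IV in F# major, V in E major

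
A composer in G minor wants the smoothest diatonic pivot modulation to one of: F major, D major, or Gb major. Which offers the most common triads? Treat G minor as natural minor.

F major

Triads of G minor (natural minor): Gm (i), Adim (ii°), Bb (III), Cm (iv), Dm (v), Eb (VI), F (VII).
F major shares 4: Gm, Bb, Dm, F.
D major shares 0: none.
Gb major shares 0: none.
The most common triads (4) are shared with F major.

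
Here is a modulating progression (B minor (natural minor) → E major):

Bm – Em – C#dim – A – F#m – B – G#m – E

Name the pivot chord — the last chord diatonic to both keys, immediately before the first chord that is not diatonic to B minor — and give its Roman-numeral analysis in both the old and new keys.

F#m — v in B minor, ii in E major

Chords diatonic to B minor: Bm, C#dim, D, Em, F#m, G, A.
Reading the progression, the first chord not in that set is B, so the modulation leaves B minor there.
The chord immediately before B is F#m, which is diatonic to both keys: v in B minor and ii in E major.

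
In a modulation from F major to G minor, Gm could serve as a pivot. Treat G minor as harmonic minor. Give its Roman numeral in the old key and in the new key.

ii in F major; i in G minor

The scale of F major is F G A Bb C D E; G is degree 2, and the triad built there (G-Bb-D) is minor, so it is ii.
The scale of G minor (harmonic minor) is G A Bb C D Eb F#; G is degree 1, and the triad built there (G-Bb-D) is minor, so it is i.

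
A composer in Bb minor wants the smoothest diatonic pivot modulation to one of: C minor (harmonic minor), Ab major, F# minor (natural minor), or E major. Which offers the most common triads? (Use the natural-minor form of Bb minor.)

Triads of Bb minor (natural minor): Bbm (i), Cdim (ii°), Db (III), Ebm (iv), Fm (v), Gb (VI), Ab (VII).
C minor (harmonic minor) shares 2: Fm, Ab.
Ab major shares 4: Bbm, Db, Fm, Ab.
F# minor (natural minor) shares 0: none.
E major shares 0: none.
The most common triads (4) are shared with Ab major.

Ab major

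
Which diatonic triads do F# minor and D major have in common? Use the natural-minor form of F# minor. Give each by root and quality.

F#m, A, Bm, D

Triads in F# minor (natural minor): F#m (i), G#dim (ii°), A (III), Bm (iv), C#m (v), D (VI), E (VII).
Triads in D major: D (I), Em (ii), F#m (iii), G (IV), A (V), Bm (vi), C#dim (vii°).
Shared triads with their functions: F#m (i in F# minor, iii in D major); A (III in F# minor, V in D major); Bm (iv in F# minor, vi in D major); D (VI in F# minor, I in D major).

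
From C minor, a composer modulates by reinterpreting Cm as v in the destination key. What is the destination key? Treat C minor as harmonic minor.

F minor

The numeral v denotes a minor triad on scale degree 5. With C on degree 5, the tonic of the new key is F.
Degree 5 carries a minor triad in natural-minor keys, so the destination is F minor.
Check: the diatonic triads of F minor (natural minor) are Fm (i), Gdim (ii°), Ab (III), Bbm (iv), Cm (v), Db (VI), Eb (VII) — Cm is indeed v.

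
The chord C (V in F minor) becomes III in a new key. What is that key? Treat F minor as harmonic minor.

A minor

The numeral III denotes a major triad on scale degree 3. With C on degree 3, the tonic of the new key is A.
Degree 3 carries a major triad in natural-minor keys, so the destination is A minor.
Check: the diatonic triads of A minor (natural minor) are Am (i), Bdim (ii°), C (III), Dm (iv), Em (v), F (VI), G (VII) — C is indeed III.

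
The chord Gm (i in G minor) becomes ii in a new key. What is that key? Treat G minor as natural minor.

The numeral ii denotes a minor triad on scale degree 2. With G on degree 2, the tonic of the new key is F.
Degree 2 carries a minor triad in major keys, so the destination is F major.
Check: the diatonic triads of F major are F (I), Gm (ii), Am (iii), Bb (IV), C (V), Dm (vi), Edim (vii°) — Gm is indeed ii.

F major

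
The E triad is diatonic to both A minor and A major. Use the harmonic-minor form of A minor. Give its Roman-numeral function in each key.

V in A minor; V in A major

The scale of A minor (harmonic minor) is A B C D E F G#; E is degree 5, and the triad built there (E-G#-B) is major, so it is V.
The scale of A major is A B C# D E F# G#; E is degree 5, and the triad built there (E-G#-B) is major, so it is V.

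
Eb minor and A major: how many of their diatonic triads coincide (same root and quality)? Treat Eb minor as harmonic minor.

Diatonic triads of Eb minor (harmonic minor): Ebm (i), Fdim (ii°), Gbaug (III+), Abm (iv), Bb (V), Cb (VI), Ddim (vii°).
Diatonic triads of A major: A (I), Bm (ii), C#m (iii), D (IV), E (V), F#m (vi), G#dim (vii°).
No triad has the same root and quality in both keys.

0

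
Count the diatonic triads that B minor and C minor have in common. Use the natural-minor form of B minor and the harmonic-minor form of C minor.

Diatonic triads of B minor (natural minor): Bm (i), C#dim (ii°), D (III), Em (iv), F#m (v), G (VI), A (VII).
Diatonic triads of C minor (harmonic minor): Cm (i), Ddim (ii°), Ebaug (III+), Fm (iv), G (V), Ab (VI), Bdim (vii°).
Matching root and quality in both lists: G.
That gives 1 common triad.

1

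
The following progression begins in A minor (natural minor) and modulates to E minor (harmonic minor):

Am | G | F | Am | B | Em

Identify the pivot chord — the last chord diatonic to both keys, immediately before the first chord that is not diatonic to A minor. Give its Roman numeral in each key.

Chords diatonic to A minor: Am, Bdim, C, Dm, Em, F, G.
Reading the progression, the first chord not in that set is B, so the modulation leaves A minor there.
The chord immediately before B is Am, which is diatonic to both keys: i in A minor and iv in E minor.

Am — i in A minor, iv in E minor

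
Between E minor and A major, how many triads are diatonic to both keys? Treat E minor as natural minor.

Diatonic triads of E minor (natural minor): Em (i), F#dim (ii°), G (III), Am (iv), Bm (v), C (VI), D (VII).
Diatonic triads of A major: A (I), Bm (ii), C#m (iii), D (IV), E (V), F#m (vi), G#dim (vii°).
Matching root and quality in both lists: Bm, D.
That gives 2 common triads.

2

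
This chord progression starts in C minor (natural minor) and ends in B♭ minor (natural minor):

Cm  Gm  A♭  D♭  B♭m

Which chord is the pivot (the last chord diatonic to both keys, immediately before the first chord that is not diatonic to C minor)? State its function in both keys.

A♭ — VI in C minor, VII in B♭ minor

Chords diatonic to C minor: Cm, Ddim, E♭, Fm, Gm, A♭, B♭.
Reading the progression, the first chord not in that set is D♭, so the modulation leaves C minor there.
The chord immediately before D♭ is A♭, which is diatonic to both keys: VI in C minor and VII in B♭ minor.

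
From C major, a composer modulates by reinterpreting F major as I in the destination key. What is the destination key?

F major

The numeral I denotes a major triad on scale degree 1. With F on degree 1, the tonic of the new key is F.
Degree 1 carries a major triad in major keys, so the destination is F major.
Check: the diatonic triads of F major are F (I), Gm (ii), Am (iii), B♭ (IV), C (V), Dm (vi), Edim (vii°) — F major is indeed I.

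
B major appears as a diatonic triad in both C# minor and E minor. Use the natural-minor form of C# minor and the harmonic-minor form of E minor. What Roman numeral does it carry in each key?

The scale of C# minor (natural minor) is C# D# E F# G# A B; B is degree 7, and the triad built there (B-D#-F#) is major, so it is VII.
The scale of E minor (harmonic minor) is E F# G A B C D#; B is degree 5, and the triad built there (B-D#-F#) is major, so it is V.

VII in C# minor; V in E minor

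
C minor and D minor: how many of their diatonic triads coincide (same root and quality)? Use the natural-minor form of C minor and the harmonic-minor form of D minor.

2

Diatonic triads of C minor (natural minor): Cm (i), Ddim (ii°), E♭ (III), Fm (iv), Gm (v), A♭ (VI), B♭ (VII).
Diatonic triads of D minor (harmonic minor): Dm (i), Edim (ii°), Faug (III+), Gm (iv), A (V), B♭ (VI), C♯dim (vii°).
Matching root and quality in both lists: Gm, B♭.
That gives 2 common triads.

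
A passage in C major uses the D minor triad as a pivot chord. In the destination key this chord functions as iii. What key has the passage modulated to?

Bb major

The numeral iii denotes a minor triad on scale degree 3. With D on degree 3, the tonic of the new key is Bb.
Degree 3 carries a minor triad in major keys, so the destination is Bb major.
Check: the diatonic triads of Bb major are Bb (I), Cm (ii), Dm (iii), Eb (IV), F (V), Gm (vi), Adim (vii°) — D minor is indeed iii.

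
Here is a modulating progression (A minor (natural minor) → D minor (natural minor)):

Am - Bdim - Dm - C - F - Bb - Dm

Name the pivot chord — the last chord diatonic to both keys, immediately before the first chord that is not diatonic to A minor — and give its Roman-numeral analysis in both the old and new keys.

F — VI in A minor, III in D minor

Chords diatonic to A minor: Am, Bdim, C, Dm, Em, F, G.
Reading the progression, the first chord not in that set is Bb, so the modulation leaves A minor there.
The chord immediately before Bb is F, which is diatonic to both keys: VI in A minor and III in D minor.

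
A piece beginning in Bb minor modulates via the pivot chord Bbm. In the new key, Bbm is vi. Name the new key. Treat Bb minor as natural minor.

The numeral vi denotes a minor triad on scale degree 6. With Bb on degree 6, the tonic of the new key is Db.
Degree 6 carries a minor triad in major keys, so the destination is Db major.
Check: the diatonic triads of Db major are Db (I), Ebm (ii), Fm (iii), Gb (IV), Ab (V), Bbm (vi), Cdim (vii°) — Bbm is indeed vi.

Db major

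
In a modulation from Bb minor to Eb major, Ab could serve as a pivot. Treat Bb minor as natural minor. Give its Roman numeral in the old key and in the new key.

VII in Bb minor; IV in Eb major

The scale of Bb minor (natural minor) is Bb C Db Eb F Gb Ab; Ab is degree 7, and the triad built there (Ab-C-Eb) is major, so it is VII.
The scale of Eb major is Eb F G Ab Bb C D; Ab is degree 4, and the triad built there (Ab-C-Eb) is major, so it is IV.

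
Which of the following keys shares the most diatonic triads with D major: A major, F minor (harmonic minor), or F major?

Triads of D major: D (I), Em (ii), F♯m (iii), G (IV), A (V), Bm (vi), C♯dim (vii°).
A major shares 4: D, F♯m, A, Bm.
F minor (harmonic minor) shares 0: none.
F major shares 0: none.
The most common triads (4) are shared with A major.

A major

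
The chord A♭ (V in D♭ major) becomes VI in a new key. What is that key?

The numeral VI denotes a major triad on scale degree 6. With A♭ on degree 6, the tonic of the new key is C.
Degree 6 carries a major triad in minor keys, so the destination is C minor.
Check: the diatonic triads of C minor (natural minor) are Cm (i), Ddim (ii°), E♭ (III), Fm (iv), Gm (v), A♭ (VI), B♭ (VII) — A♭ is indeed VI.

C minor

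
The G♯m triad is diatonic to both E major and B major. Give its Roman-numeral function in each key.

iii in E major; vi in B major

The scale of E major is E F♯ G♯ A B C♯ D♯; G♯ is degree 3, and the triad built there (G♯-B-D♯) is minor, so it is iii.
The scale of B major is B C♯ D♯ E F♯ G♯ A♯; G♯ is degree 6, and the triad built there (G♯-B-D♯) is minor, so it is vi.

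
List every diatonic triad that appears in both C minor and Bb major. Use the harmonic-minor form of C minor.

Triads in C minor (harmonic minor): C minor (i), D diminished (ii°), Eb augmented (III+), F minor (iv), G major (V), Ab major (VI), B diminished (vii°).
Triads in Bb major: Bb major (I), C minor (ii), D minor (iii), Eb major (IV), F major (V), G minor (vi), A diminished (vii°).
Shared triads with their functions: C minor (i in C minor, ii in Bb major).

Cm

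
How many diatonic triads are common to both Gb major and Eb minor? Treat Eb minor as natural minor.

Diatonic triads of Gb major: Gb (I), Abm (ii), Bbm (iii), Cb (IV), Db (V), Ebm (vi), Fdim (vii°).
Diatonic triads of Eb minor (natural minor): Ebm (i), Fdim (ii°), Gb (III), Abm (iv), Bbm (v), Cb (VI), Db (VII).
Matching root and quality in both lists: Gb, Abm, Bbm, Cb, Db, Ebm, Fdim.
That gives 7 common triads.

7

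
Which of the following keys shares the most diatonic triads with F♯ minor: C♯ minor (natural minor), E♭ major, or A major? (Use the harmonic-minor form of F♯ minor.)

Triads of F♯ minor (harmonic minor): F♯m (i), G♯dim (ii°), Aaug (III+), Bm (iv), C♯ (V), D (VI), E♯dim (vii°).
C♯ minor (natural minor) shares 1: F♯m.
E♭ major shares 0: none.
A major shares 4: F♯m, G♯dim, Bm, D.
The most common triads (4) are shared with A major.

A major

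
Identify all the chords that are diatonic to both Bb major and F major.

Bb, Dm, F, Gm

Triads in Bb major: Bb major (I), C minor (ii), D minor (iii), Eb major (IV), F major (V), G minor (vi), A diminished (vii°).
Triads in F major: F major (I), G minor (ii), A minor (iii), Bb major (IV), C major (V), D minor (vi), E diminished (vii°).
Shared triads with their functions: Bb major (I in Bb major, IV in F major); D minor (iii in Bb major, vi in F major); F major (V in Bb major, I in F major); G minor (vi in Bb major, ii in F major).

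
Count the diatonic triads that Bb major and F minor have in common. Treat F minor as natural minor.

Diatonic triads of Bb major: Bb (I), Cm (ii), Dm (iii), Eb (IV), F (V), Gm (vi), Adim (vii°).
Diatonic triads of F minor (natural minor): Fm (i), Gdim (ii°), Ab (III), Bbm (iv), Cm (v), Db (VI), Eb (VII).
Matching root and quality in both lists: Cm, Eb.
That gives 2 common triads.

2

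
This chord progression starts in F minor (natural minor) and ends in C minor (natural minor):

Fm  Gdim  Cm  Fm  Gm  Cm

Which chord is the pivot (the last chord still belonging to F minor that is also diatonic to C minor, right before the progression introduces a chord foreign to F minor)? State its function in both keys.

Chords diatonic to F minor: Fm, Gdim, A♭, B♭m, Cm, D♭, E♭.
Reading the progression, the first chord not in that set is Gm, so the modulation leaves F minor there.
The chord immediately before Gm is Fm, which is diatonic to both keys: i in F minor and iv in C minor.

Fm — i in F minor, iv in C minor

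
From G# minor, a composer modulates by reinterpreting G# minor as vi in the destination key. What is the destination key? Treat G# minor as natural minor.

The numeral vi denotes a minor triad on scale degree 6. With G# on degree 6, the tonic of the new key is B.
Degree 6 carries a minor triad in major keys, so the destination is B major.
Check: the diatonic triads of B major are B (I), C#m (ii), D#m (iii), E (IV), F# (V), G#m (vi), A#dim (vii°) — G# minor is indeed vi.

B major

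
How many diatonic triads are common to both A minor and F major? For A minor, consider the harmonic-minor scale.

Diatonic triads of A minor (harmonic minor): Am (i), Bdim (ii°), Caug (III+), Dm (iv), E (V), F (VI), G#dim (vii°).
Diatonic triads of F major: F (I), Gm (ii), Am (iii), Bb (IV), C (V), Dm (vi), Edim (vii°).
Matching root and quality in both lists: Am, Dm, F.
That gives 3 common triads.

3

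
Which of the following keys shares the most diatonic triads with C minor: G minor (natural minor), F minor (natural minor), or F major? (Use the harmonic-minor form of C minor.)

F minor

Triads of C minor (harmonic minor): C minor (i), D diminished (ii°), Eb augmented (III+), F minor (iv), G major (V), Ab major (VI), B diminished (vii°).
G minor (natural minor) shares 1: Cm.
F minor (natural minor) shares 3: Cm, Fm, Ab.
F major shares 0: none.
The most common triads (3) are shared with F minor.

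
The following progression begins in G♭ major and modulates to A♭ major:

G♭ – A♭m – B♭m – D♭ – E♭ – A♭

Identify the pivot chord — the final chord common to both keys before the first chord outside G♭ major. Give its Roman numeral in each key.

Chords diatonic to G♭ major: G♭, A♭m, B♭m, C♭, D♭, E♭m, Fdim.
Reading the progression, the first chord not in that set is E♭, so the modulation leaves G♭ major there.
The chord immediately before E♭ is D♭, which is diatonic to both keys: V in G♭ major and IV in A♭ major.

D♭ — V in G♭ major, IV in A♭ major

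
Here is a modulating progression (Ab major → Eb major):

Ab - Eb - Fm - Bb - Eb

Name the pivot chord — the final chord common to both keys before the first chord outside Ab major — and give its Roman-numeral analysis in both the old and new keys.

Fm — vi in Ab major, ii in Eb major

Chords diatonic to Ab major: Ab, Bbm, Cm, Db, Eb, Fm, Gdim.
Reading the progression, the first chord not in that set is Bb, so the modulation leaves Ab major there.
The chord immediately before Bb is Fm, which is diatonic to both keys: vi in Ab major and ii in Eb major.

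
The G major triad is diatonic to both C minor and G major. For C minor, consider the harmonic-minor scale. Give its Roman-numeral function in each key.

The scale of C minor (harmonic minor) is C D E♭ F G A♭ B; G is degree 5, and the triad built there (G-B-D) is major, so it is V.
The scale of G major is G A B C D E F♯; G is degree 1, and the triad built there (G-B-D) is major, so it is I.

V in C minor; I in G major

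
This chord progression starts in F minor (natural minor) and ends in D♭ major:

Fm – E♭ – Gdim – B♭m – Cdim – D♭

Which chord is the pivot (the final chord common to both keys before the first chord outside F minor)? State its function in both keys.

B♭m — iv in F minor, vi in D♭ major

Chords diatonic to F minor: Fm, Gdim, A♭, B♭m, Cm, D♭, E♭.
Reading the progression, the first chord not in that set is Cdim, so the modulation leaves F minor there.
The chord immediately before Cdim is B♭m, which is diatonic to both keys: iv in F minor and vi in D♭ major.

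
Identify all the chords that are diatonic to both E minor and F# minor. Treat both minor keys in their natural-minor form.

Triads in E minor (natural minor): E minor (i), F# diminished (ii°), G major (III), A minor (iv), B minor (v), C major (VI), D major (VII).
Triads in F# minor (natural minor): F# minor (i), G# diminished (ii°), A major (III), B minor (iv), C# minor (v), D major (VI), E major (VII).
Shared triads with their functions: B minor (v in E minor, iv in F# minor); D major (VII in E minor, VI in F# minor).

Bm, D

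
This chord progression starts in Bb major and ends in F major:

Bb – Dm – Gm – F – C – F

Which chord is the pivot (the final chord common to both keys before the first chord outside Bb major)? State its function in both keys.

F — V in Bb major, I in F major

Chords diatonic to Bb major: Bb, Cm, Dm, Eb, F, Gm, Adim.
Reading the progression, the first chord not in that set is C, so the modulation leaves Bb major there.
The chord immediately before C is F, which is diatonic to both keys: V in Bb major and I in F major.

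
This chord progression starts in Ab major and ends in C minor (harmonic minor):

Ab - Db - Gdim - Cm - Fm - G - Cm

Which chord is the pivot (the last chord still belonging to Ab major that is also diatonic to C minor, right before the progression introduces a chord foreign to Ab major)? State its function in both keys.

Fm — vi in Ab major, iv in C minor

Chords diatonic to Ab major: Ab, Bbm, Cm, Db, Eb, Fm, Gdim.
Reading the progression, the first chord not in that set is G, so the modulation leaves Ab major there.
The chord immediately before G is Fm, which is diatonic to both keys: vi in Ab major and iv in C minor.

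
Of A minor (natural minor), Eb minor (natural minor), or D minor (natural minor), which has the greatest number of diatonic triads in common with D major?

Triads of D major: D (I), Em (ii), F#m (iii), G (IV), A (V), Bm (vi), C#dim (vii°).
A minor (natural minor) shares 2: Em, G.
Eb minor (natural minor) shares 0: none.
D minor (natural minor) shares 0: none.
The most common triads (2) are shared with A minor.

A minor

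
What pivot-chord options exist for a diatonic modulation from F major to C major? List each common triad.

Triads in F major: F (I), Gm (ii), Am (iii), Bb (IV), C (V), Dm (vi), Edim (vii°).
Triads in C major: C (I), Dm (ii), Em (iii), F (IV), G (V), Am (vi), Bdim (vii°).
Shared triads with their functions: F (I in F major, IV in C major); Am (iii in F major, vi in C major); C (V in F major, I in C major); Dm (vi in F major, ii in C major).

F, Am, C, Dm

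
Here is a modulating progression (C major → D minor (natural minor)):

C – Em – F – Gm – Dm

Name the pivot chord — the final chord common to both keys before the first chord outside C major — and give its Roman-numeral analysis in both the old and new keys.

F — IV in C major, III in D minor

Chords diatonic to C major: C, Dm, Em, F, G, Am, Bdim.
Reading the progression, the first chord not in that set is Gm, so the modulation leaves C major there.
The chord immediately before Gm is F, which is diatonic to both keys: IV in C major and III in D minor.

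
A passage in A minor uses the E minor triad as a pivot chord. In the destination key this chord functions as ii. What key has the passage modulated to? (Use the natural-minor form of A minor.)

D major

The numeral ii denotes a minor triad on scale degree 2. With E on degree 2, the tonic of the new key is D.
Degree 2 carries a minor triad in major keys, so the destination is D major.
Check: the diatonic triads of D major are D (I), Em (ii), F#m (iii), G (IV), A (V), Bm (vi), C#dim (vii°) — E minor is indeed ii.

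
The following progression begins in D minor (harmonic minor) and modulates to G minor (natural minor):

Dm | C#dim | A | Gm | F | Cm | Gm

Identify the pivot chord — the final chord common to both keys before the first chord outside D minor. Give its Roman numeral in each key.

Chords diatonic to D minor: Dm, Edim, Faug, Gm, A, Bb, C#dim.
Reading the progression, the first chord not in that set is F, so the modulation leaves D minor there.
The chord immediately before F is Gm, which is diatonic to both keys: iv in D minor and i in G minor.

Gm — iv in D minor, i in G minor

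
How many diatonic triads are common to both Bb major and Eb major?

Diatonic triads of Bb major: Bb major (I), C minor (ii), D minor (iii), Eb major (IV), F major (V), G minor (vi), A diminished (vii°).
Diatonic triads of Eb major: Eb major (I), F minor (ii), G minor (iii), Ab major (IV), Bb major (V), C minor (vi), D diminished (vii°).
Matching root and quality in both lists: Bb major, C minor, Eb major, G minor.
That gives 4 common triads.

4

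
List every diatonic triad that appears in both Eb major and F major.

Triads in Eb major: Eb (I), Fm (ii), Gm (iii), Ab (IV), Bb (V), Cm (vi), Ddim (vii°).
Triads in F major: F (I), Gm (ii), Am (iii), Bb (IV), C (V), Dm (vi), Edim (vii°).
Shared triads with their functions: Gm (iii in Eb major, ii in F major); Bb (V in Eb major, IV in F major).

Gm, Bb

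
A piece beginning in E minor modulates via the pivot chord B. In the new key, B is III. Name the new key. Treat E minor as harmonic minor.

G# minor

The numeral III denotes a major triad on scale degree 3. With B on degree 3, the tonic of the new key is G#.
Degree 3 carries a major triad in natural-minor keys, so the destination is G# minor.
Check: the diatonic triads of G# minor (natural minor) are G#m (i), A#dim (ii°), B (III), C#m (iv), D#m (v), E (VI), F# (VII) — B is indeed III.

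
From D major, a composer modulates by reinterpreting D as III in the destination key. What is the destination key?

The numeral III denotes a major triad on scale degree 3. With D on degree 3, the tonic of the new key is B.
Degree 3 carries a major triad in natural-minor keys, so the destination is B minor.
Check: the diatonic triads of B minor (natural minor) are Bm (i), C#dim (ii°), D (III), Em (iv), F#m (v), G (VI), A (VII) — D is indeed III.

B minor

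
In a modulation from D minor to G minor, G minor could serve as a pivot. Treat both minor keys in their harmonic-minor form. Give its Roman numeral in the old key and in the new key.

The scale of D minor (harmonic minor) is D E F G A Bb C#; G is degree 4, and the triad built there (G-Bb-D) is minor, so it is iv.
The scale of G minor (harmonic minor) is G A Bb C D Eb F#; G is degree 1, and the triad built there (G-Bb-D) is minor, so it is i.

iv in D minor; i in G minor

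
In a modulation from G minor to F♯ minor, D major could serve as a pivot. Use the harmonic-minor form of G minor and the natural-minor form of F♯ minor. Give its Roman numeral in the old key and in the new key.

The scale of G minor (harmonic minor) is G A B♭ C D E♭ F♯; D is degree 5, and the triad built there (D-F♯-A) is major, so it is V.
The scale of F♯ minor (natural minor) is F♯ G♯ A B C♯ D E; D is degree 6, and the triad built there (D-F♯-A) is major, so it is VI.

V in G minor; VI in F♯ minor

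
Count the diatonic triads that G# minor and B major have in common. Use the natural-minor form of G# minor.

Diatonic triads of G# minor (natural minor): G# minor (i), A# diminished (ii°), B major (III), C# minor (iv), D# minor (v), E major (VI), F# major (VII).
Diatonic triads of B major: B major (I), C# minor (ii), D# minor (iii), E major (IV), F# major (V), G# minor (vi), A# diminished (vii°).
Matching root and quality in both lists: G# minor, A# diminished, B major, C# minor, D# minor, E major, F# major.
That gives 7 common triads.

7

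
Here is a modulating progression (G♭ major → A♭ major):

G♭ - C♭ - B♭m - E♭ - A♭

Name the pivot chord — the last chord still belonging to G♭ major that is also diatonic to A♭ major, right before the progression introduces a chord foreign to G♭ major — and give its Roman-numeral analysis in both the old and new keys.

Chords diatonic to G♭ major: G♭, A♭m, B♭m, C♭, D♭, E♭m, Fdim.
Reading the progression, the first chord not in that set is E♭, so the modulation leaves G♭ major there.
The chord immediately before E♭ is B♭m, which is diatonic to both keys: iii in G♭ major and ii in A♭ major.

B♭m — iii in G♭ major, ii in A♭ major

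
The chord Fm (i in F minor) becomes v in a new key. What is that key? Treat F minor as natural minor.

Bb minor

The numeral v denotes a minor triad on scale degree 5. With F on degree 5, the tonic of the new key is Bb.
Degree 5 carries a minor triad in natural-minor keys, so the destination is Bb minor.
Check: the diatonic triads of Bb minor (natural minor) are Bbm (i), Cdim (ii°), Db (III), Ebm (iv), Fm (v), Gb (VI), Ab (VII) — Fm is indeed v.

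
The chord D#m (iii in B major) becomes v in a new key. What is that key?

G# minor

The numeral v denotes a minor triad on scale degree 5. With D# on degree 5, the tonic of the new key is G#.
Degree 5 carries a minor triad in natural-minor keys, so the destination is G# minor.
Check: the diatonic triads of G# minor (natural minor) are G#m (i), A#dim (ii°), B (III), C#m (iv), D#m (v), E (VI), F# (VII) — D#m is indeed v.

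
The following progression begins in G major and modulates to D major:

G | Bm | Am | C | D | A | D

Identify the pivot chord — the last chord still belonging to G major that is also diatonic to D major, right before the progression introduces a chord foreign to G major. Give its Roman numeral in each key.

D — V in G major, I in D major

Chords diatonic to G major: G, Am, Bm, C, D, Em, F#dim.
Reading the progression, the first chord not in that set is A, so the modulation leaves G major there.
The chord immediately before A is D, which is diatonic to both keys: V in G major and I in D major.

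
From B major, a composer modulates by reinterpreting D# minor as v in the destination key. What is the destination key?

G# minor

The numeral v denotes a minor triad on scale degree 5. With D# on degree 5, the tonic of the new key is G#.
Degree 5 carries a minor triad in natural-minor keys, so the destination is G# minor.
Check: the diatonic triads of G# minor (natural minor) are G#m (i), A#dim (ii°), B (III), C#m (iv), D#m (v), E (VI), F# (VII) — D# minor is indeed v.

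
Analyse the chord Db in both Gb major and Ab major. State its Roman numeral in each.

V in Gb major; IV in Ab major

The scale of Gb major is Gb Ab Bb Cb Db Eb F; Db is degree 5, and the triad built there (Db-F-Ab) is major, so it is V.
The scale of Ab major is Ab Bb C Db Eb F G; Db is degree 4, and the triad built there (Db-F-Ab) is major, so it is IV.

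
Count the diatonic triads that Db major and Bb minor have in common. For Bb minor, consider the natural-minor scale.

7

Diatonic triads of Db major: Db (I), Ebm (ii), Fm (iii), Gb (IV), Ab (V), Bbm (vi), Cdim (vii°).
Diatonic triads of Bb minor (natural minor): Bbm (i), Cdim (ii°), Db (III), Ebm (iv), Fm (v), Gb (VI), Ab (VII).
Matching root and quality in both lists: Db, Ebm, Fm, Gb, Ab, Bbm, Cdim.
That gives 7 common triads.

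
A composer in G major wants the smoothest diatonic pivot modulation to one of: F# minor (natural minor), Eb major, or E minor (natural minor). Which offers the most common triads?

Triads of G major: G (I), Am (ii), Bm (iii), C (IV), D (V), Em (vi), F#dim (vii°).
F# minor (natural minor) shares 2: Bm, D.
Eb major shares 0: none.
E minor (natural minor) shares 7: G, Am, Bm, C, D, Em, F#dim.
The most common triads (7) are shared with E minor.

E minor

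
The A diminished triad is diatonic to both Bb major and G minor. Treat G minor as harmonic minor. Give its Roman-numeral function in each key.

The scale of Bb major is Bb C D Eb F G A; A is degree 7, and the triad built there (A-C-Eb) is diminished, so it is vii°.
The scale of G minor (harmonic minor) is G A Bb C D Eb F#; A is degree 2, and the triad built there (A-C-Eb) is diminished, so it is ii°.

vii° in Bb major; ii° in G minor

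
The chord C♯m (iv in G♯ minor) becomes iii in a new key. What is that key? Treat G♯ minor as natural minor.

The numeral iii denotes a minor triad on scale degree 3. With C♯ on degree 3, the tonic of the new key is A.
Degree 3 carries a minor triad in major keys, so the destination is A major.
Check: the diatonic triads of A major are A (I), Bm (ii), C♯m (iii), D (IV), E (V), F♯m (vi), G♯dim (vii°) — C♯m is indeed iii.

A major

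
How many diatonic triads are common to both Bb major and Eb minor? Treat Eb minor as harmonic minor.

1

Diatonic triads of Bb major: Bb (I), Cm (ii), Dm (iii), Eb (IV), F (V), Gm (vi), Adim (vii°).
Diatonic triads of Eb minor (harmonic minor): Ebm (i), Fdim (ii°), Gbaug (III+), Abm (iv), Bb (V), Cb (VI), Ddim (vii°).
Matching root and quality in both lists: Bb.
That gives 1 common triad.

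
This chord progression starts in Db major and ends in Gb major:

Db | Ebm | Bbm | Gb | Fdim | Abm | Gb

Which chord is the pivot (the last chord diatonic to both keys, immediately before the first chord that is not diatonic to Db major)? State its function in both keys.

Chords diatonic to Db major: Db, Ebm, Fm, Gb, Ab, Bbm, Cdim.
Reading the progression, the first chord not in that set is Fdim, so the modulation leaves Db major there.
The chord immediately before Fdim is Gb, which is diatonic to both keys: IV in Db major and I in Gb major.

Gb — IV in Db major, I in Gb major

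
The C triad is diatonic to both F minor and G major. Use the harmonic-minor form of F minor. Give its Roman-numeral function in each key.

V in F minor; IV in G major

The scale of F minor (harmonic minor) is F G Ab Bb C Db E; C is degree 5, and the triad built there (C-E-G) is major, so it is V.
The scale of G major is G A B C D E F#; C is degree 4, and the triad built there (C-E-G) is major, so it is IV.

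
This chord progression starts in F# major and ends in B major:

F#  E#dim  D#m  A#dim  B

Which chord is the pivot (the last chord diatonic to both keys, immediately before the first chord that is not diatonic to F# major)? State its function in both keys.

Chords diatonic to F# major: F#, G#m, A#m, B, C#, D#m, E#dim.
Reading the progression, the first chord not in that set is A#dim, so the modulation leaves F# major there.
The chord immediately before A#dim is D#m, which is diatonic to both keys: vi in F# major and iii in B major.

D#m — vi in F# major, iii in B major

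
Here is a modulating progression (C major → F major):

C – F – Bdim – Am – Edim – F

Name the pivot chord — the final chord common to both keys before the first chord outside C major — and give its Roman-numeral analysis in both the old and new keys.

Am — vi in C major, iii in F major

Chords diatonic to C major: C, Dm, Em, F, G, Am, Bdim.
Reading the progression, the first chord not in that set is Edim, so the modulation leaves C major there.
The chord immediately before Edim is Am, which is diatonic to both keys: vi in C major and iii in F major.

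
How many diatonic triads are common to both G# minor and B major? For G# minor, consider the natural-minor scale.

Diatonic triads of G# minor (natural minor): G#m (i), A#dim (ii°), B (III), C#m (iv), D#m (v), E (VI), F# (VII).
Diatonic triads of B major: B (I), C#m (ii), D#m (iii), E (IV), F# (V), G#m (vi), A#dim (vii°).
Matching root and quality in both lists: G#m, A#dim, B, C#m, D#m, E, F#.
That gives 7 common triads.

7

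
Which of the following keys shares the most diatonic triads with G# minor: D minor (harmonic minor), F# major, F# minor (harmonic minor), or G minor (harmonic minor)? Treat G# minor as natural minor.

F# major

Triads of G# minor (natural minor): G#m (i), A#dim (ii°), B (III), C#m (iv), D#m (v), E (VI), F# (VII).
D minor (harmonic minor) shares 0: none.
F# major shares 4: G#m, B, D#m, F#.
F# minor (harmonic minor) shares 0: none.
G minor (harmonic minor) shares 0: none.
The most common triads (4) are shared with F# major.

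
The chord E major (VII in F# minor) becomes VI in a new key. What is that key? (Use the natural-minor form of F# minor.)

G# minor

The numeral VI denotes a major triad on scale degree 6. With E on degree 6, the tonic of the new key is G#.
Degree 6 carries a major triad in minor keys, so the destination is G# minor.
Check: the diatonic triads of G# minor (natural minor) are G#m (i), A#dim (ii°), B (III), C#m (iv), D#m (v), E (VI), F# (VII) — E major is indeed VI.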